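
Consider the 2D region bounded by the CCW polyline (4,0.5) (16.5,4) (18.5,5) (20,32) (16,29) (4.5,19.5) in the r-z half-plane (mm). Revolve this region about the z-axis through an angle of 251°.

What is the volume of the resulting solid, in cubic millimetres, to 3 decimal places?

Profile (r,z), 6 vertices: (4,0.5) (16.5,4) (18.5,5) (20,32) (16,29) (4.5,19.5)
edge 0: (4,0.5)→(16.5,4)  cross = 4·4 − 16.5·0.5 = 7.7500; (r_i+r_j)·cross = 20.5·7.7500 = 158.8750
edge 1: (16.5,4)→(18.5,5)  cross = 16.5·5 − 18.5·4 = 8.5000; (r_i+r_j)·cross = 35·8.5000 = 297.5000
edge 2: (18.5,5)→(20,32)  cross = 18.5·32 − 20·5 = 492.0000; (r_i+r_j)·cross = 38.5·492.0000 = 18942.0000
edge 3: (20,32)→(16,29)  cross = 20·29 − 16·32 = 68.0000; (r_i+r_j)·cross = 36·68.0000 = 2448.0000
edge 4: (16,29)→(4.5,19.5)  cross = 16·19.5 − 4.5·29 = 181.5000; (r_i+r_j)·cross = 20.5·181.5000 = 3720.7500
edge 5: (4.5,19.5)→(4,0.5)  cross = 4.5·0.5 − 4·19.5 = -75.7500; (r_i+r_j)·cross = 8.5·-75.7500 = -643.8750
Σcross = 682.0000 → A = |Σcross|/2 = 341.0000 mm²
Σ(r_i+r_j)·cross = 24923.2500 → first moment M = |Σ|/6 = 4153.8750
R_c = M/A = 4153.8750/341.0000 = 12.1815 mm
θ = 251° = 4.380776 rad
V = θ·R_c·A = 4.380776·12.1815·341.0000 = 18197.198 mm³

Volume = 18197.198 mm³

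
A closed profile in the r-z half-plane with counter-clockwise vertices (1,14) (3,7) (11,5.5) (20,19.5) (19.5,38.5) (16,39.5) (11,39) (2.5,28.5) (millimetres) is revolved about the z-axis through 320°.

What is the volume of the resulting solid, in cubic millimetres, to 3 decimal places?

Profile (r,z), 8 vertices: (1,14) (3,7) (11,5.5) (20,19.5) (19.5,38.5) (16,39.5) (11,39) (2.5,28.5)
edge 0: (1,14)→(3,7)  cross = 1·7 − 3·14 = -35.0000; (r_i+r_j)·cross = 4·-35.0000 = -140.0000
edge 1: (3,7)→(11,5.5)  cross = 3·5.5 − 11·7 = -60.5000; (r_i+r_j)·cross = 14·-60.5000 = -847.0000
edge 2: (11,5.5)→(20,19.5)  cross = 11·19.5 − 20·5.5 = 104.5000; (r_i+r_j)·cross = 31·104.5000 = 3239.5000
edge 3: (20,19.5)→(19.5,38.5)  cross = 20·38.5 − 19.5·19.5 = 389.7500; (r_i+r_j)·cross = 39.5·389.7500 = 15395.1250
edge 4: (19.5,38.5)→(16,39.5)  cross = 19.5·39.5 − 16·38.5 = 154.2500; (r_i+r_j)·cross = 35.5·154.2500 = 5475.8750
edge 5: (16,39.5)→(11,39)  cross = 16·39 − 11·39.5 = 189.5000; (r_i+r_j)·cross = 27·189.5000 = 5116.5000
edge 6: (11,39)→(2.5,28.5)  cross = 11·28.5 − 2.5·39 = 216.0000; (r_i+r_j)·cross = 13.5·216.0000 = 2916.0000
edge 7: (2.5,28.5)→(1,14)  cross = 2.5·14 − 1·28.5 = 6.5000; (r_i+r_j)·cross = 3.5·6.5000 = 22.7500
Σcross = 965.0000 → A = |Σcross|/2 = 482.5000 mm²
Σ(r_i+r_j)·cross = 31178.7500 → first moment M = |Σ|/6 = 5196.4583
R_c = M/A = 5196.4583/482.5000 = 10.7699 mm
θ = 320° = 5.585054 rad
V = θ·R_c·A = 5.585054·10.7699·482.5000 = 29022.498 mm³

Volume = 29022.498 mm³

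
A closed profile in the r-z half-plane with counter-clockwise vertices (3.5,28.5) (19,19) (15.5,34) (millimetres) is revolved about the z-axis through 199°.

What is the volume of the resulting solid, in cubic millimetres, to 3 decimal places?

Profile (r,z), 3 vertices: (3.5,28.5) (19,19) (15.5,34)
edge 0: (3.5,28.5)→(19,19)  cross = 3.5·19 − 19·28.5 = -475.0000; (r_i+r_j)·cross = 22.5·-475.0000 = -10687.5000
edge 1: (19,19)→(15.5,34)  cross = 19·34 − 15.5·19 = 351.5000; (r_i+r_j)·cross = 34.5·351.5000 = 12126.7500
edge 2: (15.5,34)→(3.5,28.5)  cross = 15.5·28.5 − 3.5·34 = 322.7500; (r_i+r_j)·cross = 19·322.7500 = 6132.2500
Σcross = 199.2500 → A = |Σcross|/2 = 99.6250 mm²
Σ(r_i+r_j)·cross = 7571.5000 → first moment M = |Σ|/6 = 1261.9167
R_c = M/A = 1261.9167/99.6250 = 12.6667 mm
θ = 199° = 3.473205 rad
V = θ·R_c·A = 3.473205·12.6667·99.6250 = 4382.896 mm³

Volume = 4382.896 mm³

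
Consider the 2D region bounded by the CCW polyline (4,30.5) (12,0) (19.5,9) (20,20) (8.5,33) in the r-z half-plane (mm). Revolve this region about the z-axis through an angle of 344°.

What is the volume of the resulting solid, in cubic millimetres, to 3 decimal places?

Profile (r,z), 5 vertices: (4,30.5) (12,0) (19.5,9) (20,20) (8.5,33)
edge 0: (4,30.5)→(12,0)  cross = 4·0 − 12·30.5 = -366.0000; (r_i+r_j)·cross = 16·-366.0000 = -5856.0000
edge 1: (12,0)→(19.5,9)  cross = 12·9 − 19.5·0 = 108.0000; (r_i+r_j)·cross = 31.5·108.0000 = 3402.0000
edge 2: (19.5,9)→(20,20)  cross = 19.5·20 − 20·9 = 210.0000; (r_i+r_j)·cross = 39.5·210.0000 = 8295.0000
edge 3: (20,20)→(8.5,33)  cross = 20·33 − 8.5·20 = 490.0000; (r_i+r_j)·cross = 28.5·490.0000 = 13965.0000
edge 4: (8.5,33)→(4,30.5)  cross = 8.5·30.5 − 4·33 = 127.2500; (r_i+r_j)·cross = 12.5·127.2500 = 1590.6250
Σcross = 569.2500 → A = |Σcross|/2 = 284.6250 mm²
Σ(r_i+r_j)·cross = 21396.6250 → first moment M = |Σ|/6 = 3566.1042
R_c = M/A = 3566.1042/284.6250 = 12.5291 mm
θ = 344° = 6.003933 rad
V = θ·R_c·A = 6.003933·12.5291·284.6250 = 21410.649 mm³

Volume = 21410.649 mm³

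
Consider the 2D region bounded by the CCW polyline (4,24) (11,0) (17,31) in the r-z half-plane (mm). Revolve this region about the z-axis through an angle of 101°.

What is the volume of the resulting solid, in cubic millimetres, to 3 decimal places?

Volume = 3393.944 mm³

Profile (r,z), 3 vertices: (4,24) (11,0) (17,31)
edge 0: (4,24)→(11,0)  cross = 4·0 − 11·24 = -264.0000; (r_i+r_j)·cross = 15·-264.0000 = -3960.0000
edge 1: (11,0)→(17,31)  cross = 11·31 − 17·0 = 341.0000; (r_i+r_j)·cross = 28·341.0000 = 9548.0000
edge 2: (17,31)→(4,24)  cross = 17·24 − 4·31 = 284.0000; (r_i+r_j)·cross = 21·284.0000 = 5964.0000
Σcross = 361.0000 → A = |Σcross|/2 = 180.5000 mm²
Σ(r_i+r_j)·cross = 11552.0000 → first moment M = |Σ|/6 = 1925.3333
R_c = M/A = 1925.3333/180.5000 = 10.6667 mm
θ = 101° = 1.762783 rad
V = θ·R_c·A = 1.762783·10.6667·180.5000 = 3393.944 mm³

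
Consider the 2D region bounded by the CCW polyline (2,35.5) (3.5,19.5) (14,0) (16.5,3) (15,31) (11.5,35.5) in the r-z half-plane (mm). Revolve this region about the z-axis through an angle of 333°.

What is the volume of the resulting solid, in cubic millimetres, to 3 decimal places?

Volume = 19321.089 mm³

Profile (r,z), 6 vertices: (2,35.5) (3.5,19.5) (14,0) (16.5,3) (15,31) (11.5,35.5)
edge 0: (2,35.5)→(3.5,19.5)  cross = 2·19.5 − 3.5·35.5 = -85.2500; (r_i+r_j)·cross = 5.5·-85.2500 = -468.8750
edge 1: (3.5,19.5)→(14,0)  cross = 3.5·0 − 14·19.5 = -273.0000; (r_i+r_j)·cross = 17.5·-273.0000 = -4777.5000
edge 2: (14,0)→(16.5,3)  cross = 14·3 − 16.5·0 = 42.0000; (r_i+r_j)·cross = 30.5·42.0000 = 1281.0000
edge 3: (16.5,3)→(15,31)  cross = 16.5·31 − 15·3 = 466.5000; (r_i+r_j)·cross = 31.5·466.5000 = 14694.7500
edge 4: (15,31)→(11.5,35.5)  cross = 15·35.5 − 11.5·31 = 176.0000; (r_i+r_j)·cross = 26.5·176.0000 = 4664.0000
edge 5: (11.5,35.5)→(2,35.5)  cross = 11.5·35.5 − 2·35.5 = 337.2500; (r_i+r_j)·cross = 13.5·337.2500 = 4552.8750
Σcross = 663.5000 → A = |Σcross|/2 = 331.7500 mm²
Σ(r_i+r_j)·cross = 19946.2500 → first moment M = |Σ|/6 = 3324.3750
R_c = M/A = 3324.3750/331.7500 = 10.0207 mm
θ = 333° = 5.811946 rad
V = θ·R_c·A = 5.811946·10.0207·331.7500 = 19321.089 mm³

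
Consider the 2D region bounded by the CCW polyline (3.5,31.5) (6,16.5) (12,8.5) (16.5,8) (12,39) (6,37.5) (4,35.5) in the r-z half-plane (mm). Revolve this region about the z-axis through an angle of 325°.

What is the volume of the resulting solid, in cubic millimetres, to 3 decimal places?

Volume = 14162.720 mm³

Profile (r,z), 7 vertices: (3.5,31.5) (6,16.5) (12,8.5) (16.5,8) (12,39) (6,37.5) (4,35.5)
edge 0: (3.5,31.5)→(6,16.5)  cross = 3.5·16.5 − 6·31.5 = -131.2500; (r_i+r_j)·cross = 9.5·-131.2500 = -1246.8750
edge 1: (6,16.5)→(12,8.5)  cross = 6·8.5 − 12·16.5 = -147.0000; (r_i+r_j)·cross = 18·-147.0000 = -2646.0000
edge 2: (12,8.5)→(16.5,8)  cross = 12·8 − 16.5·8.5 = -44.2500; (r_i+r_j)·cross = 28.5·-44.2500 = -1261.1250
edge 3: (16.5,8)→(12,39)  cross = 16.5·39 − 12·8 = 547.5000; (r_i+r_j)·cross = 28.5·547.5000 = 15603.7500
edge 4: (12,39)→(6,37.5)  cross = 12·37.5 − 6·39 = 216.0000; (r_i+r_j)·cross = 18·216.0000 = 3888.0000
edge 5: (6,37.5)→(4,35.5)  cross = 6·35.5 − 4·37.5 = 63.0000; (r_i+r_j)·cross = 10·63.0000 = 630.0000
edge 6: (4,35.5)→(3.5,31.5)  cross = 4·31.5 − 3.5·35.5 = 1.7500; (r_i+r_j)·cross = 7.5·1.7500 = 13.1250
Σcross = 505.7500 → A = |Σcross|/2 = 252.8750 mm²
Σ(r_i+r_j)·cross = 14980.8750 → first moment M = |Σ|/6 = 2496.8125
R_c = M/A = 2496.8125/252.8750 = 9.8737 mm
θ = 325° = 5.672320 rad
V = θ·R_c·A = 5.672320·9.8737·252.8750 = 14162.720 mm³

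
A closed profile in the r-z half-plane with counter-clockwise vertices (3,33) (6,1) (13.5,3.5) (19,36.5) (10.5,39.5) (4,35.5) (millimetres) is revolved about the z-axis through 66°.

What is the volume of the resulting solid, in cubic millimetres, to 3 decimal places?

Profile (r,z), 6 vertices: (3,33) (6,1) (13.5,3.5) (19,36.5) (10.5,39.5) (4,35.5)
edge 0: (3,33)→(6,1)  cross = 3·1 − 6·33 = -195.0000; (r_i+r_j)·cross = 9·-195.0000 = -1755.0000
edge 1: (6,1)→(13.5,3.5)  cross = 6·3.5 − 13.5·1 = 7.5000; (r_i+r_j)·cross = 19.5·7.5000 = 146.2500
edge 2: (13.5,3.5)→(19,36.5)  cross = 13.5·36.5 − 19·3.5 = 426.2500; (r_i+r_j)·cross = 32.5·426.2500 = 13853.1250
edge 3: (19,36.5)→(10.5,39.5)  cross = 19·39.5 − 10.5·36.5 = 367.2500; (r_i+r_j)·cross = 29.5·367.2500 = 10833.8750
edge 4: (10.5,39.5)→(4,35.5)  cross = 10.5·35.5 − 4·39.5 = 214.7500; (r_i+r_j)·cross = 14.5·214.7500 = 3113.8750
edge 5: (4,35.5)→(3,33)  cross = 4·33 − 3·35.5 = 25.5000; (r_i+r_j)·cross = 7·25.5000 = 178.5000
Σcross = 846.2500 → A = |Σcross|/2 = 423.1250 mm²
Σ(r_i+r_j)·cross = 26370.6250 → first moment M = |Σ|/6 = 4395.1042
R_c = M/A = 4395.1042/423.1250 = 10.3872 mm
θ = 66° = 1.151917 rad
V = θ·R_c·A = 1.151917·10.3872·423.1250 = 5062.797 mm³

Volume = 5062.797 mm³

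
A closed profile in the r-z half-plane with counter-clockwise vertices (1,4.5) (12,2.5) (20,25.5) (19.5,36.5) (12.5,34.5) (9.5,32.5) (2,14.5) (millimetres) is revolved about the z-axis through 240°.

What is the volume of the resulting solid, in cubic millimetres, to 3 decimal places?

Volume = 18284.942 mm³

Profile (r,z), 7 vertices: (1,4.5) (12,2.5) (20,25.5) (19.5,36.5) (12.5,34.5) (9.5,32.5) (2,14.5)
edge 0: (1,4.5)→(12,2.5)  cross = 1·2.5 − 12·4.5 = -51.5000; (r_i+r_j)·cross = 13·-51.5000 = -669.5000
edge 1: (12,2.5)→(20,25.5)  cross = 12·25.5 − 20·2.5 = 256.0000; (r_i+r_j)·cross = 32·256.0000 = 8192.0000
edge 2: (20,25.5)→(19.5,36.5)  cross = 20·36.5 − 19.5·25.5 = 232.7500; (r_i+r_j)·cross = 39.5·232.7500 = 9193.6250
edge 3: (19.5,36.5)→(12.5,34.5)  cross = 19.5·34.5 − 12.5·36.5 = 216.5000; (r_i+r_j)·cross = 32·216.5000 = 6928.0000
edge 4: (12.5,34.5)→(9.5,32.5)  cross = 12.5·32.5 − 9.5·34.5 = 78.5000; (r_i+r_j)·cross = 22·78.5000 = 1727.0000
edge 5: (9.5,32.5)→(2,14.5)  cross = 9.5·14.5 − 2·32.5 = 72.7500; (r_i+r_j)·cross = 11.5·72.7500 = 836.6250
edge 6: (2,14.5)→(1,4.5)  cross = 2·4.5 − 1·14.5 = -5.5000; (r_i+r_j)·cross = 3·-5.5000 = -16.5000
Σcross = 799.5000 → A = |Σcross|/2 = 399.7500 mm²
Σ(r_i+r_j)·cross = 26191.2500 → first moment M = |Σ|/6 = 4365.2083
R_c = M/A = 4365.2083/399.7500 = 10.9198 mm
θ = 240° = 4.188790 rad
V = θ·R_c·A = 4.188790·10.9198·399.7500 = 18284.942 mm³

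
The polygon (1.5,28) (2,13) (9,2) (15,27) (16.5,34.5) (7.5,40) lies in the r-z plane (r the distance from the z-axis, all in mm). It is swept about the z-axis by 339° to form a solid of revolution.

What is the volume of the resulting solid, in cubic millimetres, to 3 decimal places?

Profile (r,z), 6 vertices: (1.5,28) (2,13) (9,2) (15,27) (16.5,34.5) (7.5,40)
edge 0: (1.5,28)→(2,13)  cross = 1.5·13 − 2·28 = -36.5000; (r_i+r_j)·cross = 3.5·-36.5000 = -127.7500
edge 1: (2,13)→(9,2)  cross = 2·2 − 9·13 = -113.0000; (r_i+r_j)·cross = 11·-113.0000 = -1243.0000
edge 2: (9,2)→(15,27)  cross = 9·27 − 15·2 = 213.0000; (r_i+r_j)·cross = 24·213.0000 = 5112.0000
edge 3: (15,27)→(16.5,34.5)  cross = 15·34.5 − 16.5·27 = 72.0000; (r_i+r_j)·cross = 31.5·72.0000 = 2268.0000
edge 4: (16.5,34.5)→(7.5,40)  cross = 16.5·40 − 7.5·34.5 = 401.2500; (r_i+r_j)·cross = 24·401.2500 = 9630.0000
edge 5: (7.5,40)→(1.5,28)  cross = 7.5·28 − 1.5·40 = 150.0000; (r_i+r_j)·cross = 9·150.0000 = 1350.0000
Σcross = 686.7500 → A = |Σcross|/2 = 343.3750 mm²
Σ(r_i+r_j)·cross = 16989.2500 → first moment M = |Σ|/6 = 2831.5417
R_c = M/A = 2831.5417/343.3750 = 8.2462 mm
θ = 339° = 5.916666 rad
V = θ·R_c·A = 5.916666·8.2462·343.3750 = 16753.287 mm³

Volume = 16753.287 mm³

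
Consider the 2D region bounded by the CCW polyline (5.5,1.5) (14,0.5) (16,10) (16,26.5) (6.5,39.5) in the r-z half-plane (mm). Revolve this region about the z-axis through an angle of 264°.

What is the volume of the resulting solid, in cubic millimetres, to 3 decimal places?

Volume = 15287.095 mm³

Profile (r,z), 5 vertices: (5.5,1.5) (14,0.5) (16,10) (16,26.5) (6.5,39.5)
edge 0: (5.5,1.5)→(14,0.5)  cross = 5.5·0.5 − 14·1.5 = -18.2500; (r_i+r_j)·cross = 19.5·-18.2500 = -355.8750
edge 1: (14,0.5)→(16,10)  cross = 14·10 − 16·0.5 = 132.0000; (r_i+r_j)·cross = 30·132.0000 = 3960.0000
edge 2: (16,10)→(16,26.5)  cross = 16·26.5 − 16·10 = 264.0000; (r_i+r_j)·cross = 32·264.0000 = 8448.0000
edge 3: (16,26.5)→(6.5,39.5)  cross = 16·39.5 − 6.5·26.5 = 459.7500; (r_i+r_j)·cross = 22.5·459.7500 = 10344.3750
edge 4: (6.5,39.5)→(5.5,1.5)  cross = 6.5·1.5 − 5.5·39.5 = -207.5000; (r_i+r_j)·cross = 12·-207.5000 = -2490.0000
Σcross = 630.0000 → A = |Σcross|/2 = 315.0000 mm²
Σ(r_i+r_j)·cross = 19906.5000 → first moment M = |Σ|/6 = 3317.7500
R_c = M/A = 3317.7500/315.0000 = 10.5325 mm
θ = 264° = 4.607669 rad
V = θ·R_c·A = 4.607669·10.5325·315.0000 = 15287.095 mm³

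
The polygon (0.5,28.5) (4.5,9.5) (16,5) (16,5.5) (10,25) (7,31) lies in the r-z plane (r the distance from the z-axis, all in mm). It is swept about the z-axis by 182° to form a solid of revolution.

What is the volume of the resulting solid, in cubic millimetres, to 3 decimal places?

Volume = 5097.620 mm³

Profile (r,z), 6 vertices: (0.5,28.5) (4.5,9.5) (16,5) (16,5.5) (10,25) (7,31)
edge 0: (0.5,28.5)→(4.5,9.5)  cross = 0.5·9.5 − 4.5·28.5 = -123.5000; (r_i+r_j)·cross = 5·-123.5000 = -617.5000
edge 1: (4.5,9.5)→(16,5)  cross = 4.5·5 − 16·9.5 = -129.5000; (r_i+r_j)·cross = 20.5·-129.5000 = -2654.7500
edge 2: (16,5)→(16,5.5)  cross = 16·5.5 − 16·5 = 8.0000; (r_i+r_j)·cross = 32·8.0000 = 256.0000
edge 3: (16,5.5)→(10,25)  cross = 16·25 − 10·5.5 = 345.0000; (r_i+r_j)·cross = 26·345.0000 = 8970.0000
edge 4: (10,25)→(7,31)  cross = 10·31 − 7·25 = 135.0000; (r_i+r_j)·cross = 17·135.0000 = 2295.0000
edge 5: (7,31)→(0.5,28.5)  cross = 7·28.5 − 0.5·31 = 184.0000; (r_i+r_j)·cross = 7.5·184.0000 = 1380.0000
Σcross = 419.0000 → A = |Σcross|/2 = 209.5000 mm²
Σ(r_i+r_j)·cross = 9628.7500 → first moment M = |Σ|/6 = 1604.7917
R_c = M/A = 1604.7917/209.5000 = 7.6601 mm
θ = 182° = 3.176499 rad
V = θ·R_c·A = 3.176499·7.6601·209.5000 = 5097.620 mm³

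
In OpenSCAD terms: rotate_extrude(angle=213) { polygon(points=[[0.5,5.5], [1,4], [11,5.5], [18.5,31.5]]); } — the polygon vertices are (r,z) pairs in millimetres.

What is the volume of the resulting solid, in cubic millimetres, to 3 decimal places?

Volume = 5196.440 mm³

Profile (r,z), 4 vertices: (0.5,5.5) (1,4) (11,5.5) (18.5,31.5)
edge 0: (0.5,5.5)→(1,4)  cross = 0.5·4 − 1·5.5 = -3.5000; (r_i+r_j)·cross = 1.5·-3.5000 = -5.2500
edge 1: (1,4)→(11,5.5)  cross = 1·5.5 − 11·4 = -38.5000; (r_i+r_j)·cross = 12·-38.5000 = -462.0000
edge 2: (11,5.5)→(18.5,31.5)  cross = 11·31.5 − 18.5·5.5 = 244.7500; (r_i+r_j)·cross = 29.5·244.7500 = 7220.1250
edge 3: (18.5,31.5)→(0.5,5.5)  cross = 18.5·5.5 − 0.5·31.5 = 86.0000; (r_i+r_j)·cross = 19·86.0000 = 1634.0000
Σcross = 288.7500 → A = |Σcross|/2 = 144.3750 mm²
Σ(r_i+r_j)·cross = 8386.8750 → first moment M = |Σ|/6 = 1397.8125
R_c = M/A = 1397.8125/144.3750 = 9.6818 mm
θ = 213° = 3.717551 rad
V = θ·R_c·A = 3.717551·9.6818·144.3750 = 5196.440 mm³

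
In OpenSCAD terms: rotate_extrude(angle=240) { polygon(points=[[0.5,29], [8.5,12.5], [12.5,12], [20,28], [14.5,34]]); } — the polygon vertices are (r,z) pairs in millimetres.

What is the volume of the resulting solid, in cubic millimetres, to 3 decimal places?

Volume = 11015.820 mm³

Profile (r,z), 5 vertices: (0.5,29) (8.5,12.5) (12.5,12) (20,28) (14.5,34)
edge 0: (0.5,29)→(8.5,12.5)  cross = 0.5·12.5 − 8.5·29 = -240.2500; (r_i+r_j)·cross = 9·-240.2500 = -2162.2500
edge 1: (8.5,12.5)→(12.5,12)  cross = 8.5·12 − 12.5·12.5 = -54.2500; (r_i+r_j)·cross = 21·-54.2500 = -1139.2500
edge 2: (12.5,12)→(20,28)  cross = 12.5·28 − 20·12 = 110.0000; (r_i+r_j)·cross = 32.5·110.0000 = 3575.0000
edge 3: (20,28)→(14.5,34)  cross = 20·34 − 14.5·28 = 274.0000; (r_i+r_j)·cross = 34.5·274.0000 = 9453.0000
edge 4: (14.5,34)→(0.5,29)  cross = 14.5·29 − 0.5·34 = 403.5000; (r_i+r_j)·cross = 15·403.5000 = 6052.5000
Σcross = 493.0000 → A = |Σcross|/2 = 246.5000 mm²
Σ(r_i+r_j)·cross = 15779.0000 → first moment M = |Σ|/6 = 2629.8333
R_c = M/A = 2629.8333/246.5000 = 10.6687 mm
θ = 240° = 4.188790 rad
V = θ·R_c·A = 4.188790·10.6687·246.5000 = 11015.820 mm³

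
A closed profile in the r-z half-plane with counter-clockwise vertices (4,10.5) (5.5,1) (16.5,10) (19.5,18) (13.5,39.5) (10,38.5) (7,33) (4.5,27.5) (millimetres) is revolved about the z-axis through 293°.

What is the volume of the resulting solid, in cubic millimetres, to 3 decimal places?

Volume = 21597.664 mm³

Profile (r,z), 8 vertices: (4,10.5) (5.5,1) (16.5,10) (19.5,18) (13.5,39.5) (10,38.5) (7,33) (4.5,27.5)
edge 0: (4,10.5)→(5.5,1)  cross = 4·1 − 5.5·10.5 = -53.7500; (r_i+r_j)·cross = 9.5·-53.7500 = -510.6250
edge 1: (5.5,1)→(16.5,10)  cross = 5.5·10 − 16.5·1 = 38.5000; (r_i+r_j)·cross = 22·38.5000 = 847.0000
edge 2: (16.5,10)→(19.5,18)  cross = 16.5·18 − 19.5·10 = 102.0000; (r_i+r_j)·cross = 36·102.0000 = 3672.0000
edge 3: (19.5,18)→(13.5,39.5)  cross = 19.5·39.5 − 13.5·18 = 527.2500; (r_i+r_j)·cross = 33·527.2500 = 17399.2500
edge 4: (13.5,39.5)→(10,38.5)  cross = 13.5·38.5 − 10·39.5 = 124.7500; (r_i+r_j)·cross = 23.5·124.7500 = 2931.6250
edge 5: (10,38.5)→(7,33)  cross = 10·33 − 7·38.5 = 60.5000; (r_i+r_j)·cross = 17·60.5000 = 1028.5000
edge 6: (7,33)→(4.5,27.5)  cross = 7·27.5 − 4.5·33 = 44.0000; (r_i+r_j)·cross = 11.5·44.0000 = 506.0000
edge 7: (4.5,27.5)→(4,10.5)  cross = 4.5·10.5 − 4·27.5 = -62.7500; (r_i+r_j)·cross = 8.5·-62.7500 = -533.3750
Σcross = 780.5000 → A = |Σcross|/2 = 390.2500 mm²
Σ(r_i+r_j)·cross = 25340.3750 → first moment M = |Σ|/6 = 4223.3958
R_c = M/A = 4223.3958/390.2500 = 10.8223 mm
θ = 293° = 5.113815 rad
V = θ·R_c·A = 5.113815·10.8223·390.2500 = 21597.664 mm³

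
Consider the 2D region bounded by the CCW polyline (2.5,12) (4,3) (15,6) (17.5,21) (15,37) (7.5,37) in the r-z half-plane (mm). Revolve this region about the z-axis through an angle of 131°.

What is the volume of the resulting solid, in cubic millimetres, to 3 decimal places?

Profile (r,z), 6 vertices: (2.5,12) (4,3) (15,6) (17.5,21) (15,37) (7.5,37)
edge 0: (2.5,12)→(4,3)  cross = 2.5·3 − 4·12 = -40.5000; (r_i+r_j)·cross = 6.5·-40.5000 = -263.2500
edge 1: (4,3)→(15,6)  cross = 4·6 − 15·3 = -21.0000; (r_i+r_j)·cross = 19·-21.0000 = -399.0000
edge 2: (15,6)→(17.5,21)  cross = 15·21 − 17.5·6 = 210.0000; (r_i+r_j)·cross = 32.5·210.0000 = 6825.0000
edge 3: (17.5,21)→(15,37)  cross = 17.5·37 − 15·21 = 332.5000; (r_i+r_j)·cross = 32.5·332.5000 = 10806.2500
edge 4: (15,37)→(7.5,37)  cross = 15·37 − 7.5·37 = 277.5000; (r_i+r_j)·cross = 22.5·277.5000 = 6243.7500
edge 5: (7.5,37)→(2.5,12)  cross = 7.5·12 − 2.5·37 = -2.5000; (r_i+r_j)·cross = 10·-2.5000 = -25.0000
Σcross = 756.0000 → A = |Σcross|/2 = 378.0000 mm²
Σ(r_i+r_j)·cross = 23187.7500 → first moment M = |Σ|/6 = 3864.6250
R_c = M/A = 3864.6250/378.0000 = 10.2239 mm
θ = 131° = 2.286381 rad
V = θ·R_c·A = 2.286381·10.2239·378.0000 = 8836.006 mm³

Volume = 8836.006 mm³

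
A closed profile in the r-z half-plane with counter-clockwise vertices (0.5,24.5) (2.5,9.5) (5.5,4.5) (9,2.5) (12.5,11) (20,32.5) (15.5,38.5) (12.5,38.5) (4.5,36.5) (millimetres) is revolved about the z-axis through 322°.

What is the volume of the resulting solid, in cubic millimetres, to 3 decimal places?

Volume = 23024.274 mm³

Profile (r,z), 9 vertices: (0.5,24.5) (2.5,9.5) (5.5,4.5) (9,2.5) (12.5,11) (20,32.5) (15.5,38.5) (12.5,38.5) (4.5,36.5)
edge 0: (0.5,24.5)→(2.5,9.5)  cross = 0.5·9.5 − 2.5·24.5 = -56.5000; (r_i+r_j)·cross = 3·-56.5000 = -169.5000
edge 1: (2.5,9.5)→(5.5,4.5)  cross = 2.5·4.5 − 5.5·9.5 = -41.0000; (r_i+r_j)·cross = 8·-41.0000 = -328.0000
edge 2: (5.5,4.5)→(9,2.5)  cross = 5.5·2.5 − 9·4.5 = -26.7500; (r_i+r_j)·cross = 14.5·-26.7500 = -387.8750
edge 3: (9,2.5)→(12.5,11)  cross = 9·11 − 12.5·2.5 = 67.7500; (r_i+r_j)·cross = 21.5·67.7500 = 1456.6250
edge 4: (12.5,11)→(20,32.5)  cross = 12.5·32.5 − 20·11 = 186.2500; (r_i+r_j)·cross = 32.5·186.2500 = 6053.1250
edge 5: (20,32.5)→(15.5,38.5)  cross = 20·38.5 − 15.5·32.5 = 266.2500; (r_i+r_j)·cross = 35.5·266.2500 = 9451.8750
edge 6: (15.5,38.5)→(12.5,38.5)  cross = 15.5·38.5 − 12.5·38.5 = 115.5000; (r_i+r_j)·cross = 28·115.5000 = 3234.0000
edge 7: (12.5,38.5)→(4.5,36.5)  cross = 12.5·36.5 − 4.5·38.5 = 283.0000; (r_i+r_j)·cross = 17·283.0000 = 4811.0000
edge 8: (4.5,36.5)→(0.5,24.5)  cross = 4.5·24.5 − 0.5·36.5 = 92.0000; (r_i+r_j)·cross = 5·92.0000 = 460.0000
Σcross = 886.5000 → A = |Σcross|/2 = 443.2500 mm²
Σ(r_i+r_j)·cross = 24581.2500 → first moment M = |Σ|/6 = 4096.8750
R_c = M/A = 4096.8750/443.2500 = 9.2428 mm
θ = 322° = 5.619960 rad
V = θ·R_c·A = 5.619960·9.2428·443.2500 = 23024.274 mm³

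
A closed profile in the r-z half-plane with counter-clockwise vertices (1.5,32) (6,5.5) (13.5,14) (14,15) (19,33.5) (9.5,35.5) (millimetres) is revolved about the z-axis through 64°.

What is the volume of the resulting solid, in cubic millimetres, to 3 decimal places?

Volume = 3346.215 mm³

Profile (r,z), 6 vertices: (1.5,32) (6,5.5) (13.5,14) (14,15) (19,33.5) (9.5,35.5)
edge 0: (1.5,32)→(6,5.5)  cross = 1.5·5.5 − 6·32 = -183.7500; (r_i+r_j)·cross = 7.5·-183.7500 = -1378.1250
edge 1: (6,5.5)→(13.5,14)  cross = 6·14 − 13.5·5.5 = 9.7500; (r_i+r_j)·cross = 19.5·9.7500 = 190.1250
edge 2: (13.5,14)→(14,15)  cross = 13.5·15 − 14·14 = 6.5000; (r_i+r_j)·cross = 27.5·6.5000 = 178.7500
edge 3: (14,15)→(19,33.5)  cross = 14·33.5 − 19·15 = 184.0000; (r_i+r_j)·cross = 33·184.0000 = 6072.0000
edge 4: (19,33.5)→(9.5,35.5)  cross = 19·35.5 − 9.5·33.5 = 356.2500; (r_i+r_j)·cross = 28.5·356.2500 = 10153.1250
edge 5: (9.5,35.5)→(1.5,32)  cross = 9.5·32 − 1.5·35.5 = 250.7500; (r_i+r_j)·cross = 11·250.7500 = 2758.2500
Σcross = 623.5000 → A = |Σcross|/2 = 311.7500 mm²
Σ(r_i+r_j)·cross = 17974.1250 → first moment M = |Σ|/6 = 2995.6875
R_c = M/A = 2995.6875/311.7500 = 9.6093 mm
θ = 64° = 1.117011 rad
V = θ·R_c·A = 1.117011·9.6093·311.7500 = 3346.215 mm³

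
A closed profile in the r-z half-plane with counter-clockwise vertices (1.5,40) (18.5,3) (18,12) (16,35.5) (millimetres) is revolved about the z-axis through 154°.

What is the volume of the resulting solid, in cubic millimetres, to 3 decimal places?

Volume = 7565.337 mm³

Profile (r,z), 4 vertices: (1.5,40) (18.5,3) (18,12) (16,35.5)
edge 0: (1.5,40)→(18.5,3)  cross = 1.5·3 − 18.5·40 = -735.5000; (r_i+r_j)·cross = 20·-735.5000 = -14710.0000
edge 1: (18.5,3)→(18,12)  cross = 18.5·12 − 18·3 = 168.0000; (r_i+r_j)·cross = 36.5·168.0000 = 6132.0000
edge 2: (18,12)→(16,35.5)  cross = 18·35.5 − 16·12 = 447.0000; (r_i+r_j)·cross = 34·447.0000 = 15198.0000
edge 3: (16,35.5)→(1.5,40)  cross = 16·40 − 1.5·35.5 = 586.7500; (r_i+r_j)·cross = 17.5·586.7500 = 10268.1250
Σcross = 466.2500 → A = |Σcross|/2 = 233.1250 mm²
Σ(r_i+r_j)·cross = 16888.1250 → first moment M = |Σ|/6 = 2814.6875
R_c = M/A = 2814.6875/233.1250 = 12.0737 mm
θ = 154° = 2.687807 rad
V = θ·R_c·A = 2.687807·12.0737·233.1250 = 7565.337 mm³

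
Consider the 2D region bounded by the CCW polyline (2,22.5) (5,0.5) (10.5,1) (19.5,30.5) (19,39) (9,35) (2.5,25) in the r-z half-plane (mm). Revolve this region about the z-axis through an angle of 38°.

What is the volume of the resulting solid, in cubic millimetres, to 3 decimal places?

Profile (r,z), 7 vertices: (2,22.5) (5,0.5) (10.5,1) (19.5,30.5) (19,39) (9,35) (2.5,25)
edge 0: (2,22.5)→(5,0.5)  cross = 2·0.5 − 5·22.5 = -111.5000; (r_i+r_j)·cross = 7·-111.5000 = -780.5000
edge 1: (5,0.5)→(10.5,1)  cross = 5·1 − 10.5·0.5 = -0.2500; (r_i+r_j)·cross = 15.5·-0.2500 = -3.8750
edge 2: (10.5,1)→(19.5,30.5)  cross = 10.5·30.5 − 19.5·1 = 300.7500; (r_i+r_j)·cross = 30·300.7500 = 9022.5000
edge 3: (19.5,30.5)→(19,39)  cross = 19.5·39 − 19·30.5 = 181.0000; (r_i+r_j)·cross = 38.5·181.0000 = 6968.5000
edge 4: (19,39)→(9,35)  cross = 19·35 − 9·39 = 314.0000; (r_i+r_j)·cross = 28·314.0000 = 8792.0000
edge 5: (9,35)→(2.5,25)  cross = 9·25 − 2.5·35 = 137.5000; (r_i+r_j)·cross = 11.5·137.5000 = 1581.2500
edge 6: (2.5,25)→(2,22.5)  cross = 2.5·22.5 − 2·25 = 6.2500; (r_i+r_j)·cross = 4.5·6.2500 = 28.1250
Σcross = 827.7500 → A = |Σcross|/2 = 413.8750 mm²
Σ(r_i+r_j)·cross = 25608.0000 → first moment M = |Σ|/6 = 4268.0000
R_c = M/A = 4268.0000/413.8750 = 10.3123 mm
θ = 38° = 0.663225 rad
V = θ·R_c·A = 0.663225·10.3123·413.8750 = 2830.645 mm³

Volume = 2830.645 mm³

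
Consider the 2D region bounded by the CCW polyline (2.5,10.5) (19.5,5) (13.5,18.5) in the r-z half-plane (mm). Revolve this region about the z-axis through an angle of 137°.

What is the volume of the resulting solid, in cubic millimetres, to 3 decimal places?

Profile (r,z), 3 vertices: (2.5,10.5) (19.5,5) (13.5,18.5)
edge 0: (2.5,10.5)→(19.5,5)  cross = 2.5·5 − 19.5·10.5 = -192.2500; (r_i+r_j)·cross = 22·-192.2500 = -4229.5000
edge 1: (19.5,5)→(13.5,18.5)  cross = 19.5·18.5 − 13.5·5 = 293.2500; (r_i+r_j)·cross = 33·293.2500 = 9677.2500
edge 2: (13.5,18.5)→(2.5,10.5)  cross = 13.5·10.5 − 2.5·18.5 = 95.5000; (r_i+r_j)·cross = 16·95.5000 = 1528.0000
Σcross = 196.5000 → A = |Σcross|/2 = 98.2500 mm²
Σ(r_i+r_j)·cross = 6975.7500 → first moment M = |Σ|/6 = 1162.6250
R_c = M/A = 1162.6250/98.2500 = 11.8333 mm
θ = 137° = 2.391101 rad
V = θ·R_c·A = 2.391101·11.8333·98.2500 = 2779.954 mm³

Volume = 2779.954 mm³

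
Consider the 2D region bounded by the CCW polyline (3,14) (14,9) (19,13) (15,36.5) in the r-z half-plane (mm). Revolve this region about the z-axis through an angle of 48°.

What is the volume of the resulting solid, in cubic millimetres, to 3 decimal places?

Volume = 2268.649 mm³

Profile (r,z), 4 vertices: (3,14) (14,9) (19,13) (15,36.5)
edge 0: (3,14)→(14,9)  cross = 3·9 − 14·14 = -169.0000; (r_i+r_j)·cross = 17·-169.0000 = -2873.0000
edge 1: (14,9)→(19,13)  cross = 14·13 − 19·9 = 11.0000; (r_i+r_j)·cross = 33·11.0000 = 363.0000
edge 2: (19,13)→(15,36.5)  cross = 19·36.5 − 15·13 = 498.5000; (r_i+r_j)·cross = 34·498.5000 = 16949.0000
edge 3: (15,36.5)→(3,14)  cross = 15·14 − 3·36.5 = 100.5000; (r_i+r_j)·cross = 18·100.5000 = 1809.0000
Σcross = 441.0000 → A = |Σcross|/2 = 220.5000 mm²
Σ(r_i+r_j)·cross = 16248.0000 → first moment M = |Σ|/6 = 2708.0000
R_c = M/A = 2708.0000/220.5000 = 12.2812 mm
θ = 48° = 0.837758 rad
V = θ·R_c·A = 0.837758·12.2812·220.5000 = 2268.649 mm³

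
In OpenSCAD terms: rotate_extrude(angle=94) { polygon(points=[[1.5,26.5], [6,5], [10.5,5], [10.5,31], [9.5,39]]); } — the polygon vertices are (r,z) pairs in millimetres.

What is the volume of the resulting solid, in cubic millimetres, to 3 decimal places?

Volume = 2365.554 mm³

Profile (r,z), 5 vertices: (1.5,26.5) (6,5) (10.5,5) (10.5,31) (9.5,39)
edge 0: (1.5,26.5)→(6,5)  cross = 1.5·5 − 6·26.5 = -151.5000; (r_i+r_j)·cross = 7.5·-151.5000 = -1136.2500
edge 1: (6,5)→(10.5,5)  cross = 6·5 − 10.5·5 = -22.5000; (r_i+r_j)·cross = 16.5·-22.5000 = -371.2500
edge 2: (10.5,5)→(10.5,31)  cross = 10.5·31 − 10.5·5 = 273.0000; (r_i+r_j)·cross = 21·273.0000 = 5733.0000
edge 3: (10.5,31)→(9.5,39)  cross = 10.5·39 − 9.5·31 = 115.0000; (r_i+r_j)·cross = 20·115.0000 = 2300.0000
edge 4: (9.5,39)→(1.5,26.5)  cross = 9.5·26.5 − 1.5·39 = 193.2500; (r_i+r_j)·cross = 11·193.2500 = 2125.7500
Σcross = 407.2500 → A = |Σcross|/2 = 203.6250 mm²
Σ(r_i+r_j)·cross = 8651.2500 → first moment M = |Σ|/6 = 1441.8750
R_c = M/A = 1441.8750/203.6250 = 7.0810 mm
θ = 94° = 1.640609 rad
V = θ·R_c·A = 1.640609·7.0810·203.6250 = 2365.554 mm³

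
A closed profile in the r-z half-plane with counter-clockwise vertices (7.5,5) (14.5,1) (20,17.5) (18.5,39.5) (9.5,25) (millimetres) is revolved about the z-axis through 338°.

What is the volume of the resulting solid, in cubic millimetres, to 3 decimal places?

Volume = 24233.966 mm³

Profile (r,z), 5 vertices: (7.5,5) (14.5,1) (20,17.5) (18.5,39.5) (9.5,25)
edge 0: (7.5,5)→(14.5,1)  cross = 7.5·1 − 14.5·5 = -65.0000; (r_i+r_j)·cross = 22·-65.0000 = -1430.0000
edge 1: (14.5,1)→(20,17.5)  cross = 14.5·17.5 − 20·1 = 233.7500; (r_i+r_j)·cross = 34.5·233.7500 = 8064.3750
edge 2: (20,17.5)→(18.5,39.5)  cross = 20·39.5 − 18.5·17.5 = 466.2500; (r_i+r_j)·cross = 38.5·466.2500 = 17950.6250
edge 3: (18.5,39.5)→(9.5,25)  cross = 18.5·25 − 9.5·39.5 = 87.2500; (r_i+r_j)·cross = 28·87.2500 = 2443.0000
edge 4: (9.5,25)→(7.5,5)  cross = 9.5·5 − 7.5·25 = -140.0000; (r_i+r_j)·cross = 17·-140.0000 = -2380.0000
Σcross = 582.2500 → A = |Σcross|/2 = 291.1250 mm²
Σ(r_i+r_j)·cross = 24648.0000 → first moment M = |Σ|/6 = 4108.0000
R_c = M/A = 4108.0000/291.1250 = 14.1108 mm
θ = 338° = 5.899213 rad
V = θ·R_c·A = 5.899213·14.1108·291.1250 = 24233.966 mm³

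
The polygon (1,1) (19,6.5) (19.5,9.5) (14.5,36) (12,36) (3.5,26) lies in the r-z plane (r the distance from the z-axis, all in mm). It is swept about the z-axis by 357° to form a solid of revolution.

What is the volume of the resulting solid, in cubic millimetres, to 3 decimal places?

Profile (r,z), 6 vertices: (1,1) (19,6.5) (19.5,9.5) (14.5,36) (12,36) (3.5,26)
edge 0: (1,1)→(19,6.5)  cross = 1·6.5 − 19·1 = -12.5000; (r_i+r_j)·cross = 20·-12.5000 = -250.0000
edge 1: (19,6.5)→(19.5,9.5)  cross = 19·9.5 − 19.5·6.5 = 53.7500; (r_i+r_j)·cross = 38.5·53.7500 = 2069.3750
edge 2: (19.5,9.5)→(14.5,36)  cross = 19.5·36 − 14.5·9.5 = 564.2500; (r_i+r_j)·cross = 34·564.2500 = 19184.5000
edge 3: (14.5,36)→(12,36)  cross = 14.5·36 − 12·36 = 90.0000; (r_i+r_j)·cross = 26.5·90.0000 = 2385.0000
edge 4: (12,36)→(3.5,26)  cross = 12·26 − 3.5·36 = 186.0000; (r_i+r_j)·cross = 15.5·186.0000 = 2883.0000
edge 5: (3.5,26)→(1,1)  cross = 3.5·1 − 1·26 = -22.5000; (r_i+r_j)·cross = 4.5·-22.5000 = -101.2500
Σcross = 859.0000 → A = |Σcross|/2 = 429.5000 mm²
Σ(r_i+r_j)·cross = 26170.6250 → first moment M = |Σ|/6 = 4361.7708
R_c = M/A = 4361.7708/429.5000 = 10.1555 mm
θ = 357° = 6.230825 rad
V = θ·R_c·A = 6.230825·10.1555·429.5000 = 27177.433 mm³

Volume = 27177.433 mm³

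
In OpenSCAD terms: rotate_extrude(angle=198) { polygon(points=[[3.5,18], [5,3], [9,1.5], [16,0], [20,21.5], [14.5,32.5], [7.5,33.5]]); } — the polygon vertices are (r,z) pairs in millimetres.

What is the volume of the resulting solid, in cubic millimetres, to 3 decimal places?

Profile (r,z), 7 vertices: (3.5,18) (5,3) (9,1.5) (16,0) (20,21.5) (14.5,32.5) (7.5,33.5)
edge 0: (3.5,18)→(5,3)  cross = 3.5·3 − 5·18 = -79.5000; (r_i+r_j)·cross = 8.5·-79.5000 = -675.7500
edge 1: (5,3)→(9,1.5)  cross = 5·1.5 − 9·3 = -19.5000; (r_i+r_j)·cross = 14·-19.5000 = -273.0000
edge 2: (9,1.5)→(16,0)  cross = 9·0 − 16·1.5 = -24.0000; (r_i+r_j)·cross = 25·-24.0000 = -600.0000
edge 3: (16,0)→(20,21.5)  cross = 16·21.5 − 20·0 = 344.0000; (r_i+r_j)·cross = 36·344.0000 = 12384.0000
edge 4: (20,21.5)→(14.5,32.5)  cross = 20·32.5 − 14.5·21.5 = 338.2500; (r_i+r_j)·cross = 34.5·338.2500 = 11669.6250
edge 5: (14.5,32.5)→(7.5,33.5)  cross = 14.5·33.5 − 7.5·32.5 = 242.0000; (r_i+r_j)·cross = 22·242.0000 = 5324.0000
edge 6: (7.5,33.5)→(3.5,18)  cross = 7.5·18 − 3.5·33.5 = 17.7500; (r_i+r_j)·cross = 11·17.7500 = 195.2500
Σcross = 819.0000 → A = |Σcross|/2 = 409.5000 mm²
Σ(r_i+r_j)·cross = 28024.1250 → first moment M = |Σ|/6 = 4670.6875
R_c = M/A = 4670.6875/409.5000 = 11.4058 mm
θ = 198° = 3.455752 rad
V = θ·R_c·A = 3.455752·11.4058·409.5000 = 16140.737 mm³

Volume = 16140.737 mm³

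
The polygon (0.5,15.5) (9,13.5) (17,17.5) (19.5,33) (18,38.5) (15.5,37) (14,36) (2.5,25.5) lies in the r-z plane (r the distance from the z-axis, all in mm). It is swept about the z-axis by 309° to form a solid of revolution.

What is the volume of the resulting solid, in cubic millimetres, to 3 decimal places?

Volume = 16852.661 mm³

Profile (r,z), 8 vertices: (0.5,15.5) (9,13.5) (17,17.5) (19.5,33) (18,38.5) (15.5,37) (14,36) (2.5,25.5)
edge 0: (0.5,15.5)→(9,13.5)  cross = 0.5·13.5 − 9·15.5 = -132.7500; (r_i+r_j)·cross = 9.5·-132.7500 = -1261.1250
edge 1: (9,13.5)→(17,17.5)  cross = 9·17.5 − 17·13.5 = -72.0000; (r_i+r_j)·cross = 26·-72.0000 = -1872.0000
edge 2: (17,17.5)→(19.5,33)  cross = 17·33 − 19.5·17.5 = 219.7500; (r_i+r_j)·cross = 36.5·219.7500 = 8020.8750
edge 3: (19.5,33)→(18,38.5)  cross = 19.5·38.5 − 18·33 = 156.7500; (r_i+r_j)·cross = 37.5·156.7500 = 5878.1250
edge 4: (18,38.5)→(15.5,37)  cross = 18·37 − 15.5·38.5 = 69.2500; (r_i+r_j)·cross = 33.5·69.2500 = 2319.8750
edge 5: (15.5,37)→(14,36)  cross = 15.5·36 − 14·37 = 40.0000; (r_i+r_j)·cross = 29.5·40.0000 = 1180.0000
edge 6: (14,36)→(2.5,25.5)  cross = 14·25.5 − 2.5·36 = 267.0000; (r_i+r_j)·cross = 16.5·267.0000 = 4405.5000
edge 7: (2.5,25.5)→(0.5,15.5)  cross = 2.5·15.5 − 0.5·25.5 = 26.0000; (r_i+r_j)·cross = 3·26.0000 = 78.0000
Σcross = 574.0000 → A = |Σcross|/2 = 287.0000 mm²
Σ(r_i+r_j)·cross = 18749.2500 → first moment M = |Σ|/6 = 3124.8750
R_c = M/A = 3124.8750/287.0000 = 10.8881 mm
θ = 309° = 5.393067 rad
V = θ·R_c·A = 5.393067·10.8881·287.0000 = 16852.661 mm³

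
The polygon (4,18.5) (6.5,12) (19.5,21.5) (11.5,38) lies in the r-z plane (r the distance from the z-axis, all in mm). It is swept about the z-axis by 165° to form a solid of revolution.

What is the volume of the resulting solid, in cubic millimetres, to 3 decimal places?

Profile (r,z), 4 vertices: (4,18.5) (6.5,12) (19.5,21.5) (11.5,38)
edge 0: (4,18.5)→(6.5,12)  cross = 4·12 − 6.5·18.5 = -72.2500; (r_i+r_j)·cross = 10.5·-72.2500 = -758.6250
edge 1: (6.5,12)→(19.5,21.5)  cross = 6.5·21.5 − 19.5·12 = -94.2500; (r_i+r_j)·cross = 26·-94.2500 = -2450.5000
edge 2: (19.5,21.5)→(11.5,38)  cross = 19.5·38 − 11.5·21.5 = 493.7500; (r_i+r_j)·cross = 31·493.7500 = 15306.2500
edge 3: (11.5,38)→(4,18.5)  cross = 11.5·18.5 − 4·38 = 60.7500; (r_i+r_j)·cross = 15.5·60.7500 = 941.6250
Σcross = 388.0000 → A = |Σcross|/2 = 194.0000 mm²
Σ(r_i+r_j)·cross = 13038.7500 → first moment M = |Σ|/6 = 2173.1250
R_c = M/A = 2173.1250/194.0000 = 11.2017 mm
θ = 165° = 2.879793 rad
V = θ·R_c·A = 2.879793·11.2017·194.0000 = 6258.151 mm³

Volume = 6258.151 mm³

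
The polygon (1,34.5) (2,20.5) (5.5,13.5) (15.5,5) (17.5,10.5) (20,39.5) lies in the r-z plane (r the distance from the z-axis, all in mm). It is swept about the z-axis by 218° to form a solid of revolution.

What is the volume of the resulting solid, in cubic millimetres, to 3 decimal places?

Volume = 18761.081 mm³

Profile (r,z), 6 vertices: (1,34.5) (2,20.5) (5.5,13.5) (15.5,5) (17.5,10.5) (20,39.5)
edge 0: (1,34.5)→(2,20.5)  cross = 1·20.5 − 2·34.5 = -48.5000; (r_i+r_j)·cross = 3·-48.5000 = -145.5000
edge 1: (2,20.5)→(5.5,13.5)  cross = 2·13.5 − 5.5·20.5 = -85.7500; (r_i+r_j)·cross = 7.5·-85.7500 = -643.1250
edge 2: (5.5,13.5)→(15.5,5)  cross = 5.5·5 − 15.5·13.5 = -181.7500; (r_i+r_j)·cross = 21·-181.7500 = -3816.7500
edge 3: (15.5,5)→(17.5,10.5)  cross = 15.5·10.5 − 17.5·5 = 75.2500; (r_i+r_j)·cross = 33·75.2500 = 2483.2500
edge 4: (17.5,10.5)→(20,39.5)  cross = 17.5·39.5 − 20·10.5 = 481.2500; (r_i+r_j)·cross = 37.5·481.2500 = 18046.8750
edge 5: (20,39.5)→(1,34.5)  cross = 20·34.5 − 1·39.5 = 650.5000; (r_i+r_j)·cross = 21·650.5000 = 13660.5000
Σcross = 891.0000 → A = |Σcross|/2 = 445.5000 mm²
Σ(r_i+r_j)·cross = 29585.2500 → first moment M = |Σ|/6 = 4930.8750
R_c = M/A = 4930.8750/445.5000 = 11.0682 mm
θ = 218° = 3.804818 rad
V = θ·R_c·A = 3.804818·11.0682·445.5000 = 18761.081 mm³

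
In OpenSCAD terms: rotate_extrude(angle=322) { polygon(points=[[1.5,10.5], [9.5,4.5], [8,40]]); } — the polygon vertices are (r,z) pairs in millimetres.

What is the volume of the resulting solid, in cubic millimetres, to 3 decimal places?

Volume = 4894.049 mm³

Profile (r,z), 3 vertices: (1.5,10.5) (9.5,4.5) (8,40)
edge 0: (1.5,10.5)→(9.5,4.5)  cross = 1.5·4.5 − 9.5·10.5 = -93.0000; (r_i+r_j)·cross = 11·-93.0000 = -1023.0000
edge 1: (9.5,4.5)→(8,40)  cross = 9.5·40 − 8·4.5 = 344.0000; (r_i+r_j)·cross = 17.5·344.0000 = 6020.0000
edge 2: (8,40)→(1.5,10.5)  cross = 8·10.5 − 1.5·40 = 24.0000; (r_i+r_j)·cross = 9.5·24.0000 = 228.0000
Σcross = 275.0000 → A = |Σcross|/2 = 137.5000 mm²
Σ(r_i+r_j)·cross = 5225.0000 → first moment M = |Σ|/6 = 870.8333
R_c = M/A = 870.8333/137.5000 = 6.3333 mm
θ = 322° = 5.619960 rad
V = θ·R_c·A = 5.619960·6.3333·137.5000 = 4894.049 mm³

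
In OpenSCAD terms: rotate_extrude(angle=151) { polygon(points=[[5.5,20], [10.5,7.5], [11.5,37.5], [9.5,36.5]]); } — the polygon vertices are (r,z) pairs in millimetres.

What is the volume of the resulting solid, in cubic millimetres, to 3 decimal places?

Volume = 2300.416 mm³

Profile (r,z), 4 vertices: (5.5,20) (10.5,7.5) (11.5,37.5) (9.5,36.5)
edge 0: (5.5,20)→(10.5,7.5)  cross = 5.5·7.5 − 10.5·20 = -168.7500; (r_i+r_j)·cross = 16·-168.7500 = -2700.0000
edge 1: (10.5,7.5)→(11.5,37.5)  cross = 10.5·37.5 − 11.5·7.5 = 307.5000; (r_i+r_j)·cross = 22·307.5000 = 6765.0000
edge 2: (11.5,37.5)→(9.5,36.5)  cross = 11.5·36.5 − 9.5·37.5 = 63.5000; (r_i+r_j)·cross = 21·63.5000 = 1333.5000
edge 3: (9.5,36.5)→(5.5,20)  cross = 9.5·20 − 5.5·36.5 = -10.7500; (r_i+r_j)·cross = 15·-10.7500 = -161.2500
Σcross = 191.5000 → A = |Σcross|/2 = 95.7500 mm²
Σ(r_i+r_j)·cross = 5237.2500 → first moment M = |Σ|/6 = 872.8750
R_c = M/A = 872.8750/95.7500 = 9.1162 mm
θ = 151° = 2.635447 rad
V = θ·R_c·A = 2.635447·9.1162·95.7500 = 2300.416 mm³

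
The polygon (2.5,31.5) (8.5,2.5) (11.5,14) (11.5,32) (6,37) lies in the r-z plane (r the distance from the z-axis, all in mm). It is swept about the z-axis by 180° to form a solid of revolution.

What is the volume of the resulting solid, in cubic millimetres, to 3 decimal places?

Profile (r,z), 5 vertices: (2.5,31.5) (8.5,2.5) (11.5,14) (11.5,32) (6,37)
edge 0: (2.5,31.5)→(8.5,2.5)  cross = 2.5·2.5 − 8.5·31.5 = -261.5000; (r_i+r_j)·cross = 11·-261.5000 = -2876.5000
edge 1: (8.5,2.5)→(11.5,14)  cross = 8.5·14 − 11.5·2.5 = 90.2500; (r_i+r_j)·cross = 20·90.2500 = 1805.0000
edge 2: (11.5,14)→(11.5,32)  cross = 11.5·32 − 11.5·14 = 207.0000; (r_i+r_j)·cross = 23·207.0000 = 4761.0000
edge 3: (11.5,32)→(6,37)  cross = 11.5·37 − 6·32 = 233.5000; (r_i+r_j)·cross = 17.5·233.5000 = 4086.2500
edge 4: (6,37)→(2.5,31.5)  cross = 6·31.5 − 2.5·37 = 96.5000; (r_i+r_j)·cross = 8.5·96.5000 = 820.2500
Σcross = 365.7500 → A = |Σcross|/2 = 182.8750 mm²
Σ(r_i+r_j)·cross = 8596.0000 → first moment M = |Σ|/6 = 1432.6667
R_c = M/A = 1432.6667/182.8750 = 7.8341 mm
θ = 180° = 3.141593 rad
V = θ·R_c·A = 3.141593·7.8341·182.8750 = 4500.855 mm³

Volume = 4500.855 mm³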